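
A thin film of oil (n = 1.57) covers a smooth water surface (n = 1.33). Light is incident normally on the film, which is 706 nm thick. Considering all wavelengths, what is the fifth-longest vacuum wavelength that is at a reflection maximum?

493 nm

Top surface (1.0 → 1.57): reflection off a higher-index medium gives a half-wave phase shift.
Ray reflecting at the bottom interface goes from n = 1.57 toward n = 1.33: no phase shift.
Net: one phase inversion between the two reflected rays.
For maximum reflection here: 2 n t = (m + ½) λ.
λ = 2 n t / (m + ½). The fifth-longest wavelength is m = 4: λ = 2 × 1.57 × 706 / 4.50 = 493 nm.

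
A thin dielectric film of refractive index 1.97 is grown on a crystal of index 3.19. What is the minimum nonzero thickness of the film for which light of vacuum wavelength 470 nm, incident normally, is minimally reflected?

Ray reflecting at the top interface goes from n = 1.0 toward n = 1.97: a half-wave phase shift.
At the lower boundary (n = 1.97 to n = 3.19) the reflected ray undergoes a half-wave phase shift.
The two reflections carry the same phase change, so no net offset.
So the condition for destructive reflection is 2 n t = (m + ½) λ.
Minimum at m = 0: t = λ / (4 n) = 470 / (4 × 1.97) = 59.6 nm.

59.6 nm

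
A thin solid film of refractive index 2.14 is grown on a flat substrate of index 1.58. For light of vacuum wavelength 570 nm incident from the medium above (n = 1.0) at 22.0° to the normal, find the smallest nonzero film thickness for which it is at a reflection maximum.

At the upper boundary (n = 1.0 to n = 2.14) the reflected ray undergoes a half-wave phase shift.
Ray reflecting at the bottom interface goes from n = 2.14 toward n = 1.58: no phase shift.
Exactly one π shift → a net half-wave offset.
With one net inversion, constructive interference in reflection requires 2 n t cos θ_r = (m + ½) λ.
Snell's law: 1.0 sin 22.0° = 2.14 sin θ_r → sin θ_r = 0.175, cos θ_r = 0.985.
Minimum at m = 0: t = λ / (4 n cos θ_r) = 570 / (4 × 2.14 × 0.985) = 67.6 nm.

67.6 nm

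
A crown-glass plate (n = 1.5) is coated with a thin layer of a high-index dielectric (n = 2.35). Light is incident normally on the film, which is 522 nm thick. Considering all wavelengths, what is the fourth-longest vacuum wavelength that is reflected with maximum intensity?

Top surface (1.0 → 2.35): reflection off a higher-index medium gives a half-wave phase shift.
Ray reflecting at the bottom interface goes from n = 2.35 toward n = 1.5: no phase shift.
Exactly one π shift → a net half-wave offset.
For maximum reflection here: 2 n t = (m + ½) λ.
λ = 2 n t / (m + ½). The fourth-longest wavelength is m = 3: λ = 2 × 2.35 × 522 / 3.50 = 701 nm.

701 nm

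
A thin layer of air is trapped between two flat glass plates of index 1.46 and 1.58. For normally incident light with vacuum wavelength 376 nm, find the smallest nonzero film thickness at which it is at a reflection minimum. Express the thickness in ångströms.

1880 Å

At the upper boundary (n = 1.46 to n = 1.0) the reflected ray undergoes no phase shift.
Bottom surface (1.0 → 1.58): reflection off a higher-index medium gives a half-wave phase shift.
The two reflections differ by half a wavelength.
For dark reflection here: 2 n t = m λ.
Minimum nonzero at m = 1: t = λ / (2 n) = 376 / (2 × 1.0) = 188 nm.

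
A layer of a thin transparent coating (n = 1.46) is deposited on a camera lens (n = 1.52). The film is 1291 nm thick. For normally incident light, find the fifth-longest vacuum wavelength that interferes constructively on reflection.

At the upper boundary (n = 1.0 to n = 1.46) the reflected ray undergoes a half-wave phase shift.
Ray reflecting at the bottom interface goes from n = 1.46 toward n = 1.52: a half-wave phase shift.
Net: no relative phase inversion (both shifts match).
For bright reflection here: 2 n t = m λ.
λ = 2 n t / m. The fifth-longest wavelength is m = 5: λ = 2 × 1.46 × 1291 / 5.00 = 754 nm.

754 nm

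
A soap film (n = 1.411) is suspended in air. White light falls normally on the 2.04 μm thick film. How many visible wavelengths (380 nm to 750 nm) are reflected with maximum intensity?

7

Top surface (1.0 → 1.411): reflection off a higher-index medium gives a half-wave phase shift.
At the lower boundary (n = 1.411 to n = 1.0) the reflected ray undergoes no phase shift.
Exactly one π shift → a net half-wave offset.
With one net inversion, constructive interference in reflection requires 2 n t = (m + ½) λ.
λ = 2 n t / (m + ½) = 5757 / (m + ½) nm.
m=7: 768 nm (IR); m=8: 677 nm (visible); m=9: 606 nm (visible); m=10: 548 nm (visible); m=11: 501 nm (visible); m=12: 461 nm (visible); m=13: 426 nm (visible); m=14: 397 nm (visible); m=15: 371 nm (UV).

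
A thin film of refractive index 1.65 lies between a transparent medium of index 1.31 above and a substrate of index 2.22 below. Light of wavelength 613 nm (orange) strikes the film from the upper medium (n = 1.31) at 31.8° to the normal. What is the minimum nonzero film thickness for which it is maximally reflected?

205 nm

Top surface (1.31 → 1.65): reflection off a higher-index medium gives a half-wave phase shift.
Ray reflecting at the bottom interface goes from n = 1.65 toward n = 2.22: a half-wave phase shift.
The two reflections carry the same phase change, so no net offset.
For maximum reflection here: 2 n t cos θ_r = m λ.
Snell's law: 1.31 sin 31.8° = 1.65 sin θ_r → sin θ_r = 0.418, cos θ_r = 0.908.
Minimum nonzero at m = 1: t = λ / (2 n cos θ_r) = 613 / (2 × 1.65 × 0.908) = 205 nm.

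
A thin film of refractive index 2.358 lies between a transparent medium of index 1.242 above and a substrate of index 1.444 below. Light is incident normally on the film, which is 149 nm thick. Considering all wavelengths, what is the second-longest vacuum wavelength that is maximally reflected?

Ray reflecting at the top interface goes from n = 1.242 toward n = 2.358: a half-wave phase shift.
At the lower boundary (n = 2.358 to n = 1.444) the reflected ray undergoes no phase shift.
The two reflections differ by half a wavelength.
For maximum reflection here: 2 n t = (m + ½) λ.
λ = 2 n t / (m + ½). The second-longest wavelength is m = 1: λ = 2 × 2.358 × 149 / 1.50 = 468 nm.

468 nm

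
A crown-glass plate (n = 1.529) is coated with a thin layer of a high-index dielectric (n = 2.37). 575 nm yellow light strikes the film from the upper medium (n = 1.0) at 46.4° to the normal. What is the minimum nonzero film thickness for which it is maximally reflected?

Top surface (1.0 → 2.37): reflection off a higher-index medium gives a half-wave phase shift.
At the lower boundary (n = 2.37 to n = 1.529) the reflected ray undergoes no phase shift.
Net: one phase inversion between the two reflected rays.
For maximum reflection here: 2 n t cos θ_r = (m + ½) λ.
Snell's law: 1.0 sin 46.4° = 2.37 sin θ_r → sin θ_r = 0.306, cos θ_r = 0.952.
Minimum at m = 0: t = λ / (4 n cos θ_r) = 575 / (4 × 2.37 × 0.952) = 63.7 nm.

63.7 nm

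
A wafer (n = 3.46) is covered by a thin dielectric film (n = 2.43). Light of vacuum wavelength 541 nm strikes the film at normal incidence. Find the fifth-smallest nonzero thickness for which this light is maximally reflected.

At the upper boundary (n = 1.0 to n = 2.43) the reflected ray undergoes a half-wave phase shift.
Bottom surface (2.43 → 3.46): reflection off a higher-index medium gives a half-wave phase shift.
Net: no relative phase inversion (both shifts match).
With no net inversion, constructive interference in reflection requires 2 n t = m λ.
The fifth-smallest nonzero thickness corresponds to m = 5: t = m λ / (2 n) = 5.00 × 541 / (2 × 2.43) = 557 nm.

557 nm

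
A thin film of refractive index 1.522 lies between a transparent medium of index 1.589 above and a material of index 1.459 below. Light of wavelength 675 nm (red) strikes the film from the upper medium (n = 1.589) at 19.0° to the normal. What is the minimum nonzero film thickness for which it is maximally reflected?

Ray reflecting at the top interface goes from n = 1.589 toward n = 1.522: no phase shift.
At the lower boundary (n = 1.522 to n = 1.459) the reflected ray undergoes no phase shift.
Net: no relative phase inversion (both shifts match).
With no net inversion, constructive interference in reflection requires 2 n t cos θ_r = m λ.
Snell's law: 1.589 sin 19.0° = 1.522 sin θ_r → sin θ_r = 0.340, cos θ_r = 0.940.
Minimum nonzero at m = 1: t = λ / (2 n cos θ_r) = 675 / (2 × 1.522 × 0.940) = 236 nm.

236 nm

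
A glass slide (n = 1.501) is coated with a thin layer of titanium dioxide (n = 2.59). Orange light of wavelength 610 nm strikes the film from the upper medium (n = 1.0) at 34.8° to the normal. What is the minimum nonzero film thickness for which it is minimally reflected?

121 nm

Ray reflecting at the top interface goes from n = 1.0 toward n = 2.59: a half-wave phase shift.
Bottom surface (2.59 → 1.501): reflection off a lower-index medium gives no phase shift.
The two reflections differ by half a wavelength.
So the condition for destructive reflection is 2 n t cos θ_r = m λ.
Snell's law: 1.0 sin 34.8° = 2.59 sin θ_r → sin θ_r = 0.220, cos θ_r = 0.975.
Minimum nonzero at m = 1: t = λ / (2 n cos θ_r) = 610 / (2 × 2.59 × 0.975) = 121 nm.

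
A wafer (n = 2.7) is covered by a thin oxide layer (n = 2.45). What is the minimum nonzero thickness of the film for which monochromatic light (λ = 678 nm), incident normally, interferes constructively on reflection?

Top surface (1.0 → 2.45): reflection off a higher-index medium gives a half-wave phase shift.
At the lower boundary (n = 2.45 to n = 2.7) the reflected ray undergoes a half-wave phase shift.
The two reflections carry the same phase change, so no net offset.
So the condition for constructive reflection is 2 n t = m λ.
Minimum nonzero at m = 1: t = λ / (2 n) = 678 / (2 × 2.45) = 138 nm.

138 nm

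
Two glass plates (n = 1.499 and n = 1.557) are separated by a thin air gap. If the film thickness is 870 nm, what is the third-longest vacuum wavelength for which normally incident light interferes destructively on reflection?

Ray reflecting at the top interface goes from n = 1.499 toward n = 1.0: no phase shift.
At the lower boundary (n = 1.0 to n = 1.557) the reflected ray undergoes a half-wave phase shift.
Net: one phase inversion between the two reflected rays.
With one net inversion, destructive interference in reflection requires 2 n t = m λ.
λ = 2 n t / m. The third-longest wavelength is m = 3: λ = 2 × 1.0 × 870 / 3.00 = 580 nm.

580 nm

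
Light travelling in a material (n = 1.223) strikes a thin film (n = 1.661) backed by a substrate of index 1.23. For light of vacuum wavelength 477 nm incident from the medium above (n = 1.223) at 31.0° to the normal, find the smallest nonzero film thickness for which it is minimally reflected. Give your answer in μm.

0.155 μm

Ray reflecting at the top interface goes from n = 1.223 toward n = 1.661: a half-wave phase shift.
Ray reflecting at the bottom interface goes from n = 1.661 toward n = 1.23: no phase shift.
The two reflections differ by half a wavelength.
For weak reflection here: 2 n t cos θ_r = m λ.
Snell's law: 1.223 sin 31.0° = 1.661 sin θ_r → sin θ_r = 0.379, cos θ_r = 0.925.
Minimum nonzero at m = 1: t = λ / (2 n cos θ_r) = 477 / (2 × 1.661 × 0.925) = 155 nm.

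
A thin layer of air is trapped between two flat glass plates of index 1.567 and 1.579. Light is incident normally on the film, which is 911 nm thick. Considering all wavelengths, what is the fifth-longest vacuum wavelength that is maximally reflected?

405 nm

At the upper boundary (n = 1.567 to n = 1.0) the reflected ray undergoes no phase shift.
Bottom surface (1.0 → 1.579): reflection off a higher-index medium gives a half-wave phase shift.
Exactly one π shift → a net half-wave offset.
For strong reflection here: 2 n t = (m + ½) λ.
λ = 2 n t / (m + ½). The fifth-longest wavelength is m = 4: λ = 2 × 1.0 × 911 / 4.50 = 405 nm.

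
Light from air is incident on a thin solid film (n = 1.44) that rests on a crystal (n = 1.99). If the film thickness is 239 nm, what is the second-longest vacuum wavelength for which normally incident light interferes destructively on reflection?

At the upper boundary (n = 1.0 to n = 1.44) the reflected ray undergoes a half-wave phase shift.
Bottom surface (1.44 → 1.99): reflection off a higher-index medium gives a half-wave phase shift.
Zero or two π shifts → no net half-wave offset.
For dark reflection here: 2 n t = (m + ½) λ.
λ = 2 n t / (m + ½). The second-longest wavelength is m = 1: λ = 2 × 1.44 × 239 / 1.50 = 459 nm.

459 nm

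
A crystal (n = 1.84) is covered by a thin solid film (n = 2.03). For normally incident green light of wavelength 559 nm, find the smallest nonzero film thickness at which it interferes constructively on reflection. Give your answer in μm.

Top surface (1.0 → 2.03): reflection off a higher-index medium gives a half-wave phase shift.
At the lower boundary (n = 2.03 to n = 1.84) the reflected ray undergoes no phase shift.
Exactly one π shift → a net half-wave offset.
So the condition for constructive reflection is 2 n t = (m + ½) λ.
Minimum at m = 0: t = λ / (4 n) = 559 / (4 × 2.03) = 68.8 nm.

0.0688 μm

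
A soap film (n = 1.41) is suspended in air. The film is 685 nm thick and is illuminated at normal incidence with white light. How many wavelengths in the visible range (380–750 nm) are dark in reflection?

At the upper boundary (n = 1.0 to n = 1.41) the reflected ray undergoes a half-wave phase shift.
Bottom surface (1.41 → 1.0): reflection off a lower-index medium gives no phase shift.
Net: one phase inversion between the two reflected rays.
For minimum reflection here: 2 n t = m λ.
λ = 2 n t / m = 1932 / m nm.
m=2: 966 nm (IR); m=3: 644 nm (visible); m=4: 483 nm (visible); m=5: 386 nm (visible); m=6: 322 nm (UV).

3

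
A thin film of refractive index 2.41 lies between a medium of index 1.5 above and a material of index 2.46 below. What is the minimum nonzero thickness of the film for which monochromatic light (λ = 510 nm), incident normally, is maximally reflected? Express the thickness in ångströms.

Ray reflecting at the top interface goes from n = 1.5 toward n = 2.41: a half-wave phase shift.
Ray reflecting at the bottom interface goes from n = 2.41 toward n = 2.46: a half-wave phase shift.
The two reflections carry the same phase change, so no net offset.
With no net inversion, constructive interference in reflection requires 2 n t = m λ.
Minimum nonzero at m = 1: t = λ / (2 n) = 510 / (2 × 2.41) = 106 nm.

1058 Å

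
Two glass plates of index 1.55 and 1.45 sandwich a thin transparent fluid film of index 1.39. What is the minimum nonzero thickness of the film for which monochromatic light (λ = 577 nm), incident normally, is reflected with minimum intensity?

208 nm

Top surface (1.55 → 1.39): reflection off a lower-index medium gives no phase shift.
At the lower boundary (n = 1.39 to n = 1.45) the reflected ray undergoes a half-wave phase shift.
The two reflections differ by half a wavelength.
So the condition for destructive reflection is 2 n t = m λ.
Minimum nonzero at m = 1: t = λ / (2 n) = 577 / (2 × 1.39) = 208 nm.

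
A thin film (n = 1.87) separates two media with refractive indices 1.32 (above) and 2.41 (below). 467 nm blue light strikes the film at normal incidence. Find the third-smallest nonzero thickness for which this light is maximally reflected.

At the upper boundary (n = 1.32 to n = 1.87) the reflected ray undergoes a half-wave phase shift.
Ray reflecting at the bottom interface goes from n = 1.87 toward n = 2.41: a half-wave phase shift.
Net: no relative phase inversion (both shifts match).
For maximum reflection here: 2 n t = m λ.
The third-smallest nonzero thickness corresponds to m = 3: t = m λ / (2 n) = 3.00 × 467 / (2 × 1.87) = 375 nm.

375 nm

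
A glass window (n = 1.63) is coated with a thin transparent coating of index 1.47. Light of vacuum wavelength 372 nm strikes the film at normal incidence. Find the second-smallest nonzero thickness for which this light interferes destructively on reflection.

At the upper boundary (n = 1.0 to n = 1.47) the reflected ray undergoes a half-wave phase shift.
At the lower boundary (n = 1.47 to n = 1.63) the reflected ray undergoes a half-wave phase shift.
The two reflections carry the same phase change, so no net offset.
So the condition for destructive reflection is 2 n t = (m + ½) λ.
The second-smallest nonzero thickness corresponds to m = 1: t = (m + ½) λ / (2 n) = 1.50 × 372 / (2 × 1.47) = 190 nm.

190 nm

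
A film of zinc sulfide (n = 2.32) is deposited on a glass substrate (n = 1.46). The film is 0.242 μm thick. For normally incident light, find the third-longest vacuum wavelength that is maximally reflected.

449 nm

At the upper boundary (n = 1.0 to n = 2.32) the reflected ray undergoes a half-wave phase shift.
Bottom surface (2.32 → 1.46): reflection off a lower-index medium gives no phase shift.
The two reflections differ by half a wavelength.
So the condition for constructive reflection is 2 n t = (m + ½) λ.
λ = 2 n t / (m + ½). The third-longest wavelength is m = 2: λ = 2 × 2.32 × 242 / 2.50 = 449 nm.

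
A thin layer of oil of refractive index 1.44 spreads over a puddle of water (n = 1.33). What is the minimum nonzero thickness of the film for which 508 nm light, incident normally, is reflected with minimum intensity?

176 nm

Ray reflecting at the top interface goes from n = 1.0 toward n = 1.44: a half-wave phase shift.
At the lower boundary (n = 1.44 to n = 1.33) the reflected ray undergoes no phase shift.
Exactly one π shift → a net half-wave offset.
With one net inversion, destructive interference in reflection requires 2 n t = m λ.
Minimum nonzero at m = 1: t = λ / (2 n) = 508 / (2 × 1.44) = 176 nm.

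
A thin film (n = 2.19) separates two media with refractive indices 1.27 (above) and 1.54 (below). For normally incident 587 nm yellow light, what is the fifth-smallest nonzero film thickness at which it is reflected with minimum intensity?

670 nm

At the upper boundary (n = 1.27 to n = 2.19) the reflected ray undergoes a half-wave phase shift.
Bottom surface (2.19 → 1.54): reflection off a lower-index medium gives no phase shift.
The two reflections differ by half a wavelength.
For weak reflection here: 2 n t = m λ.
The fifth-smallest nonzero thickness corresponds to m = 5: t = m λ / (2 n) = 5.00 × 587 / (2 × 2.19) = 670 nm.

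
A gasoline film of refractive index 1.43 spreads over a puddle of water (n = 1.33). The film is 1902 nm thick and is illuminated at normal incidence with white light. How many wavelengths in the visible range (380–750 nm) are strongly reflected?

Ray reflecting at the top interface goes from n = 1.0 toward n = 1.43: a half-wave phase shift.
At the lower boundary (n = 1.43 to n = 1.33) the reflected ray undergoes no phase shift.
Net: one phase inversion between the two reflected rays.
With one net inversion, constructive interference in reflection requires 2 n t = (m + ½) λ.
λ = 2 n t / (m + ½) = 5440 / (m + ½) nm.
m=6: 837 nm (IR); m=7: 725 nm (visible); m=8: 640 nm (visible); m=9: 573 nm (visible); m=10: 518 nm (visible); m=11: 473 nm (visible); m=12: 435 nm (visible); m=13: 403 nm (visible); m=14: 375 nm (UV).

7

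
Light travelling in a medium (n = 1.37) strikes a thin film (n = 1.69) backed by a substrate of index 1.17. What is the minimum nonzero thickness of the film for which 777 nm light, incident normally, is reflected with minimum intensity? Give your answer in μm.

0.230 μm

Ray reflecting at the top interface goes from n = 1.37 toward n = 1.69: a half-wave phase shift.
Ray reflecting at the bottom interface goes from n = 1.69 toward n = 1.17: no phase shift.
The two reflections differ by half a wavelength.
With one net inversion, destructive interference in reflection requires 2 n t = m λ.
Minimum nonzero at m = 1: t = λ / (2 n) = 777 / (2 × 1.69) = 230 nm.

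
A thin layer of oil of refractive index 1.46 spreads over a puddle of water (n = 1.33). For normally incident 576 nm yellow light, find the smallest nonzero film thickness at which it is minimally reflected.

197 nm

Top surface (1.0 → 1.46): reflection off a higher-index medium gives a half-wave phase shift.
At the lower boundary (n = 1.46 to n = 1.33) the reflected ray undergoes no phase shift.
Exactly one π shift → a net half-wave offset.
So the condition for destructive reflection is 2 n t = m λ.
Minimum nonzero at m = 1: t = λ / (2 n) = 576 / (2 × 1.46) = 197 nm.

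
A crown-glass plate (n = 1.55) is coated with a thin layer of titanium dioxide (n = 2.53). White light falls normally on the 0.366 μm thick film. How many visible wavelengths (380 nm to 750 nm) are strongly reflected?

Ray reflecting at the top interface goes from n = 1.0 toward n = 2.53: a half-wave phase shift.
Bottom surface (2.53 → 1.55): reflection off a lower-index medium gives no phase shift.
Exactly one π shift → a net half-wave offset.
So the condition for constructive reflection is 2 n t = (m + ½) λ.
λ = 2 n t / (m + ½) = 1852 / (m + ½) nm.
m=1: 1235 nm (IR); m=2: 741 nm (visible); m=3: 529 nm (visible); m=4: 412 nm (visible); m=5: 337 nm (UV).

3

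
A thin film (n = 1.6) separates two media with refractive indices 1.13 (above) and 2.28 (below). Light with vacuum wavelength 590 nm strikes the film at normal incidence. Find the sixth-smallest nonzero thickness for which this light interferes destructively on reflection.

1014 nm

At the upper boundary (n = 1.13 to n = 1.6) the reflected ray undergoes a half-wave phase shift.
At the lower boundary (n = 1.6 to n = 2.28) the reflected ray undergoes a half-wave phase shift.
The two reflections carry the same phase change, so no net offset.
For dark reflection here: 2 n t = (m + ½) λ.
The sixth-smallest nonzero thickness corresponds to m = 5: t = (m + ½) λ / (2 n) = 5.50 × 590 / (2 × 1.6) = 1014 nm.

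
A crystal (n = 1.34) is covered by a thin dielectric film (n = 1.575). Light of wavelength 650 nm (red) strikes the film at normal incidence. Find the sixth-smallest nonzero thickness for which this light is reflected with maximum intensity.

Top surface (1.0 → 1.575): reflection off a higher-index medium gives a half-wave phase shift.
At the lower boundary (n = 1.575 to n = 1.34) the reflected ray undergoes no phase shift.
Net: one phase inversion between the two reflected rays.
With one net inversion, constructive interference in reflection requires 2 n t = (m + ½) λ.
The sixth-smallest nonzero thickness corresponds to m = 5: t = (m + ½) λ / (2 n) = 5.50 × 650 / (2 × 1.575) = 1135 nm.

1135 nm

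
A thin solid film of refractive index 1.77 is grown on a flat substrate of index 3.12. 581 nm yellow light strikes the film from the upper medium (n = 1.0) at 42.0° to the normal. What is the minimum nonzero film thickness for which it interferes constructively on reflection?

177 nm

Top surface (1.0 → 1.77): reflection off a higher-index medium gives a half-wave phase shift.
Ray reflecting at the bottom interface goes from n = 1.77 toward n = 3.12: a half-wave phase shift.
The two reflections carry the same phase change, so no net offset.
With no net inversion, constructive interference in reflection requires 2 n t cos θ_r = m λ.
Snell's law: 1.0 sin 42.0° = 1.77 sin θ_r → sin θ_r = 0.378, cos θ_r = 0.926.
Minimum nonzero at m = 1: t = λ / (2 n cos θ_r) = 581 / (2 × 1.77 × 0.926) = 177 nm.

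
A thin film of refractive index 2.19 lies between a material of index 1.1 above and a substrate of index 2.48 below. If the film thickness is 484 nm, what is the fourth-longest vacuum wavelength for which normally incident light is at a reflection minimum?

606 nm

Ray reflecting at the top interface goes from n = 1.1 toward n = 2.19: a half-wave phase shift.
Ray reflecting at the bottom interface goes from n = 2.19 toward n = 2.48: a half-wave phase shift.
Net: no relative phase inversion (both shifts match).
So the condition for destructive reflection is 2 n t = (m + ½) λ.
λ = 2 n t / (m + ½). The fourth-longest wavelength is m = 3: λ = 2 × 2.19 × 484 / 3.50 = 606 nm.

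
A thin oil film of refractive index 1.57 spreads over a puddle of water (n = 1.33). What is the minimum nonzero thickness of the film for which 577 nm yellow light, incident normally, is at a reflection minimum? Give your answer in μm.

Ray reflecting at the top interface goes from n = 1.0 toward n = 1.57: a half-wave phase shift.
At the lower boundary (n = 1.57 to n = 1.33) the reflected ray undergoes no phase shift.
The two reflections differ by half a wavelength.
For dark reflection here: 2 n t = m λ.
Minimum nonzero at m = 1: t = λ / (2 n) = 577 / (2 × 1.57) = 184 nm.

0.184 μm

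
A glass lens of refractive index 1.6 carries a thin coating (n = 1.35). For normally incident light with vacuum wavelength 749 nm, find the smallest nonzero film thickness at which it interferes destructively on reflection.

139 nm

Top surface (1.0 → 1.35): reflection off a higher-index medium gives a half-wave phase shift.
At the lower boundary (n = 1.35 to n = 1.6) the reflected ray undergoes a half-wave phase shift.
Net: no relative phase inversion (both shifts match).
So the condition for destructive reflection is 2 n t = (m + ½) λ.
Minimum at m = 0: t = λ / (4 n) = 749 / (4 × 1.35) = 139 nm.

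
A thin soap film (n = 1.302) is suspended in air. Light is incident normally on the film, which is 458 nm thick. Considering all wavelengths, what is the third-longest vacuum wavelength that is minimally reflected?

398 nm

At the upper boundary (n = 1.0 to n = 1.302) the reflected ray undergoes a half-wave phase shift.
At the lower boundary (n = 1.302 to n = 1.0) the reflected ray undergoes no phase shift.
Exactly one π shift → a net half-wave offset.
With one net inversion, destructive interference in reflection requires 2 n t = m λ.
λ = 2 n t / m. The third-longest wavelength is m = 3: λ = 2 × 1.302 × 458 / 3.00 = 398 nm.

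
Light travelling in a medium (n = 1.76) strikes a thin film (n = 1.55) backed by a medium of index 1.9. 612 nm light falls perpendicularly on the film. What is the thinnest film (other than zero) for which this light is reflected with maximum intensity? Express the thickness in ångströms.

At the upper boundary (n = 1.76 to n = 1.55) the reflected ray undergoes no phase shift.
Ray reflecting at the bottom interface goes from n = 1.55 toward n = 1.9: a half-wave phase shift.
Net: one phase inversion between the two reflected rays.
For maximum reflection here: 2 n t = (m + ½) λ.
Minimum at m = 0: t = λ / (4 n) = 612 / (4 × 1.55) = 98.7 nm.

987 Å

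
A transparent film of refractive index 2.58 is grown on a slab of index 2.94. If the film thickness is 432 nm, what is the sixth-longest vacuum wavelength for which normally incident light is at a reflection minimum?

405 nm

At the upper boundary (n = 1.0 to n = 2.58) the reflected ray undergoes a half-wave phase shift.
Bottom surface (2.58 → 2.94): reflection off a higher-index medium gives a half-wave phase shift.
Zero or two π shifts → no net half-wave offset.
For minimum reflection here: 2 n t = (m + ½) λ.
λ = 2 n t / (m + ½). The sixth-longest wavelength is m = 5: λ = 2 × 2.58 × 432 / 5.50 = 405 nm.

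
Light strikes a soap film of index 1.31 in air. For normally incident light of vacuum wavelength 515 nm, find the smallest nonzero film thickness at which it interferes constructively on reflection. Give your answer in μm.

Ray reflecting at the top interface goes from n = 1.0 toward n = 1.31: a half-wave phase shift.
At the lower boundary (n = 1.31 to n = 1.0) the reflected ray undergoes no phase shift.
Net: one phase inversion between the two reflected rays.
For bright reflection here: 2 n t = (m + ½) λ.
Minimum at m = 0: t = λ / (4 n) = 515 / (4 × 1.31) = 98.3 nm.

0.0983 μm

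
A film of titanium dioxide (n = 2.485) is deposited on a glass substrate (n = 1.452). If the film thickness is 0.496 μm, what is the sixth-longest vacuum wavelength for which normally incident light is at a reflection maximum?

448 nm

At the upper boundary (n = 1.0 to n = 2.485) the reflected ray undergoes a half-wave phase shift.
Ray reflecting at the bottom interface goes from n = 2.485 toward n = 1.452: no phase shift.
Net: one phase inversion between the two reflected rays.
For strong reflection here: 2 n t = (m + ½) λ.
λ = 2 n t / (m + ½). The sixth-longest wavelength is m = 5: λ = 2 × 2.485 × 496 / 5.50 = 448 nm.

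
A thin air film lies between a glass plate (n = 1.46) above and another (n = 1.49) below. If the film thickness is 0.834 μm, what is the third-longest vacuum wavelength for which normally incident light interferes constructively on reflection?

Top surface (1.46 → 1.0): reflection off a lower-index medium gives no phase shift.
At the lower boundary (n = 1.0 to n = 1.49) the reflected ray undergoes a half-wave phase shift.
Net: one phase inversion between the two reflected rays.
With one net inversion, constructive interference in reflection requires 2 n t = (m + ½) λ.
λ = 2 n t / (m + ½). The third-longest wavelength is m = 2: λ = 2 × 1.0 × 834 / 2.50 = 667 nm.

667 nm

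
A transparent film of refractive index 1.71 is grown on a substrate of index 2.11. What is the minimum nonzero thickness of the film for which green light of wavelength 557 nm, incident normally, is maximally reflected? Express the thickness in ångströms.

At the upper boundary (n = 1.0 to n = 1.71) the reflected ray undergoes a half-wave phase shift.
Ray reflecting at the bottom interface goes from n = 1.71 toward n = 2.11: a half-wave phase shift.
Net: no relative phase inversion (both shifts match).
For strong reflection here: 2 n t = m λ.
Minimum nonzero at m = 1: t = λ / (2 n) = 557 / (2 × 1.71) = 163 nm.

1629 Å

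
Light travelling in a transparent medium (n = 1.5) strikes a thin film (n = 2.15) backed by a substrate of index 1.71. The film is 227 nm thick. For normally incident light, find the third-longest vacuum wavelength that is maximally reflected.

Ray reflecting at the top interface goes from n = 1.5 toward n = 2.15: a half-wave phase shift.
Bottom surface (2.15 → 1.71): reflection off a lower-index medium gives no phase shift.
Net: one phase inversion between the two reflected rays.
With one net inversion, constructive interference in reflection requires 2 n t = (m + ½) λ.
λ = 2 n t / (m + ½). The third-longest wavelength is m = 2: λ = 2 × 2.15 × 227 / 2.50 = 390 nm.

390 nm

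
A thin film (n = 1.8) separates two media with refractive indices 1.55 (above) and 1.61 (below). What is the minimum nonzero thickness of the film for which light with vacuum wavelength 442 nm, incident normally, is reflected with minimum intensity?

At the upper boundary (n = 1.55 to n = 1.8) the reflected ray undergoes a half-wave phase shift.
Bottom surface (1.8 → 1.61): reflection off a lower-index medium gives no phase shift.
The two reflections differ by half a wavelength.
For weak reflection here: 2 n t = m λ.
Minimum nonzero at m = 1: t = λ / (2 n) = 442 / (2 × 1.8) = 123 nm.

123 nm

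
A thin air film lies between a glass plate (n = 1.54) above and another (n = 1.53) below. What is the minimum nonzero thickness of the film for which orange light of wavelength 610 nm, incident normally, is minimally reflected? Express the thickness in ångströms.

3050 Å

Top surface (1.54 → 1.0): reflection off a lower-index medium gives no phase shift.
At the lower boundary (n = 1.0 to n = 1.53) the reflected ray undergoes a half-wave phase shift.
Net: one phase inversion between the two reflected rays.
For dark reflection here: 2 n t = m λ.
Minimum nonzero at m = 1: t = λ / (2 n) = 610 / (2 × 1.0) = 305 nm.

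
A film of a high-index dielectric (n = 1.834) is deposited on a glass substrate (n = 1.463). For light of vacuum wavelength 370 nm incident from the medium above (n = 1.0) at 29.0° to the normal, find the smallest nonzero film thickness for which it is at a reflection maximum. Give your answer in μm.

Top surface (1.0 → 1.834): reflection off a higher-index medium gives a half-wave phase shift.
Bottom surface (1.834 → 1.463): reflection off a lower-index medium gives no phase shift.
Net: one phase inversion between the two reflected rays.
For bright reflection here: 2 n t cos θ_r = (m + ½) λ.
Snell's law: 1.0 sin 29.0° = 1.834 sin θ_r → sin θ_r = 0.264, cos θ_r = 0.964.
Minimum at m = 0: t = λ / (4 n cos θ_r) = 370 / (4 × 1.834 × 0.964) = 52.3 nm.

0.0523 μm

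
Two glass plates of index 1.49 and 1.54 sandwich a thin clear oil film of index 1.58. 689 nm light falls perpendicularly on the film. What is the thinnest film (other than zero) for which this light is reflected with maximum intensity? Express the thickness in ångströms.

1090 Å

Top surface (1.49 → 1.58): reflection off a higher-index medium gives a half-wave phase shift.
Bottom surface (1.58 → 1.54): reflection off a lower-index medium gives no phase shift.
Net: one phase inversion between the two reflected rays.
So the condition for constructive reflection is 2 n t = (m + ½) λ.
Minimum at m = 0: t = λ / (4 n) = 689 / (4 × 1.58) = 109 nm.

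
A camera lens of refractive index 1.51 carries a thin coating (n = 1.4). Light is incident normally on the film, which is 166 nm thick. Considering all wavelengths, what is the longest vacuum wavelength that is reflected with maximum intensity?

465 nm

Ray reflecting at the top interface goes from n = 1.0 toward n = 1.4: a half-wave phase shift.
Ray reflecting at the bottom interface goes from n = 1.4 toward n = 1.51: a half-wave phase shift.
The two reflections carry the same phase change, so no net offset.
So the condition for constructive reflection is 2 n t = m λ.
λ = 2 n t / m. The longest wavelength is m = 1: λ = 2 × 1.4 × 166 / 1.00 = 465 nm.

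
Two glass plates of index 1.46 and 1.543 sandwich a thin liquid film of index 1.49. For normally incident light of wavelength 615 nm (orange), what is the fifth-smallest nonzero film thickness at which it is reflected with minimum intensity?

Ray reflecting at the top interface goes from n = 1.46 toward n = 1.49: a half-wave phase shift.
Bottom surface (1.49 → 1.543): reflection off a higher-index medium gives a half-wave phase shift.
Net: no relative phase inversion (both shifts match).
So the condition for destructive reflection is 2 n t = (m + ½) λ.
The fifth-smallest nonzero thickness corresponds to m = 4: t = (m + ½) λ / (2 n) = 4.50 × 615 / (2 × 1.49) = 929 nm.

929 nm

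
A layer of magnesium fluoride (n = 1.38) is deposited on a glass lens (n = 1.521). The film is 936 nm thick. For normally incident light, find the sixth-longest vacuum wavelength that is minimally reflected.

470 nm

At the upper boundary (n = 1.0 to n = 1.38) the reflected ray undergoes a half-wave phase shift.
Ray reflecting at the bottom interface goes from n = 1.38 toward n = 1.521: a half-wave phase shift.
Net: no relative phase inversion (both shifts match).
So the condition for destructive reflection is 2 n t = (m + ½) λ.
λ = 2 n t / (m + ½). The sixth-longest wavelength is m = 5: λ = 2 × 1.38 × 936 / 5.50 = 470 nm.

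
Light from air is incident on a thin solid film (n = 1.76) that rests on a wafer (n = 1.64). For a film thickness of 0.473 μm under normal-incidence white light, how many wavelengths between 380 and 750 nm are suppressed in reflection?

2

Ray reflecting at the top interface goes from n = 1.0 toward n = 1.76: a half-wave phase shift.
At the lower boundary (n = 1.76 to n = 1.64) the reflected ray undergoes no phase shift.
Net: one phase inversion between the two reflected rays.
For weak reflection here: 2 n t = m λ.
λ = 2 n t / m = 1665 / m nm.
m=2: 832 nm (IR); m=3: 555 nm (visible); m=4: 416 nm (visible); m=5: 333 nm (UV).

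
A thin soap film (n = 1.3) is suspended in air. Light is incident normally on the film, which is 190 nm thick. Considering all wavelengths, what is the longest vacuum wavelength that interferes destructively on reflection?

494 nm

At the upper boundary (n = 1.0 to n = 1.3) the reflected ray undergoes a half-wave phase shift.
Ray reflecting at the bottom interface goes from n = 1.3 toward n = 1.0: no phase shift.
Net: one phase inversion between the two reflected rays.
For weak reflection here: 2 n t = m λ.
λ = 2 n t / m. The longest wavelength is m = 1: λ = 2 × 1.3 × 190 / 1.00 = 494 nm.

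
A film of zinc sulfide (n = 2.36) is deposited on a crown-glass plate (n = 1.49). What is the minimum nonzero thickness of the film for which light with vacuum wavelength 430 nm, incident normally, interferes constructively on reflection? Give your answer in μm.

0.0456 μm

At the upper boundary (n = 1.0 to n = 2.36) the reflected ray undergoes a half-wave phase shift.
At the lower boundary (n = 2.36 to n = 1.49) the reflected ray undergoes no phase shift.
The two reflections differ by half a wavelength.
For maximum reflection here: 2 n t = (m + ½) λ.
Minimum at m = 0: t = λ / (4 n) = 430 / (4 × 2.36) = 45.6 nm.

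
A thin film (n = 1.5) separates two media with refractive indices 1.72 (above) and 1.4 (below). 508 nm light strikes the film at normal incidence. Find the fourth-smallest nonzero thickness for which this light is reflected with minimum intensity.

593 nm

At the upper boundary (n = 1.72 to n = 1.5) the reflected ray undergoes no phase shift.
Ray reflecting at the bottom interface goes from n = 1.5 toward n = 1.4: no phase shift.
Zero or two π shifts → no net half-wave offset.
With no net inversion, destructive interference in reflection requires 2 n t = (m + ½) λ.
The fourth-smallest nonzero thickness corresponds to m = 3: t = (m + ½) λ / (2 n) = 3.50 × 508 / (2 × 1.5) = 593 nm.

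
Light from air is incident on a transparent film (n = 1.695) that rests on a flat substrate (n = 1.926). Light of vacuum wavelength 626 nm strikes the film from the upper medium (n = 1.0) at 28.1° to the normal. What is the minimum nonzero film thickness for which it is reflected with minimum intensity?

Ray reflecting at the top interface goes from n = 1.0 toward n = 1.695: a half-wave phase shift.
Bottom surface (1.695 → 1.926): reflection off a higher-index medium gives a half-wave phase shift.
Net: no relative phase inversion (both shifts match).
For dark reflection here: 2 n t cos θ_r = (m + ½) λ.
Snell's law: 1.0 sin 28.1° = 1.695 sin θ_r → sin θ_r = 0.278, cos θ_r = 0.961.
Minimum at m = 0: t = λ / (4 n cos θ_r) = 626 / (4 × 1.695 × 0.961) = 96.1 nm.

96.1 nm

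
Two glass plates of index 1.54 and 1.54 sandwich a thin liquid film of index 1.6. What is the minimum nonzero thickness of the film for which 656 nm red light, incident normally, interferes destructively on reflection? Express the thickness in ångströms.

Top surface (1.54 → 1.6): reflection off a higher-index medium gives a half-wave phase shift.
Bottom surface (1.6 → 1.54): reflection off a lower-index medium gives no phase shift.
Exactly one π shift → a net half-wave offset.
With one net inversion, destructive interference in reflection requires 2 n t = m λ.
Minimum nonzero at m = 1: t = λ / (2 n) = 656 / (2 × 1.6) = 205 nm.

2050 Å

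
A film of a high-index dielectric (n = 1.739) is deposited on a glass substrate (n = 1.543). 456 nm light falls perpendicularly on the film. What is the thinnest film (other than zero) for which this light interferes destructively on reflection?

Ray reflecting at the top interface goes from n = 1.0 toward n = 1.739: a half-wave phase shift.
Ray reflecting at the bottom interface goes from n = 1.739 toward n = 1.543: no phase shift.
Exactly one π shift → a net half-wave offset.
For weak reflection here: 2 n t = m λ.
Minimum nonzero at m = 1: t = λ / (2 n) = 456 / (2 × 1.739) = 131 nm.

131 nm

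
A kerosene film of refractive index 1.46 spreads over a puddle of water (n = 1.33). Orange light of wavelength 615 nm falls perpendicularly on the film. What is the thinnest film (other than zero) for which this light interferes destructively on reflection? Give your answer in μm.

0.211 μm

Ray reflecting at the top interface goes from n = 1.0 toward n = 1.46: a half-wave phase shift.
Bottom surface (1.46 → 1.33): reflection off a lower-index medium gives no phase shift.
Exactly one π shift → a net half-wave offset.
With one net inversion, destructive interference in reflection requires 2 n t = m λ.
Minimum nonzero at m = 1: t = λ / (2 n) = 615 / (2 × 1.46) = 211 nm.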